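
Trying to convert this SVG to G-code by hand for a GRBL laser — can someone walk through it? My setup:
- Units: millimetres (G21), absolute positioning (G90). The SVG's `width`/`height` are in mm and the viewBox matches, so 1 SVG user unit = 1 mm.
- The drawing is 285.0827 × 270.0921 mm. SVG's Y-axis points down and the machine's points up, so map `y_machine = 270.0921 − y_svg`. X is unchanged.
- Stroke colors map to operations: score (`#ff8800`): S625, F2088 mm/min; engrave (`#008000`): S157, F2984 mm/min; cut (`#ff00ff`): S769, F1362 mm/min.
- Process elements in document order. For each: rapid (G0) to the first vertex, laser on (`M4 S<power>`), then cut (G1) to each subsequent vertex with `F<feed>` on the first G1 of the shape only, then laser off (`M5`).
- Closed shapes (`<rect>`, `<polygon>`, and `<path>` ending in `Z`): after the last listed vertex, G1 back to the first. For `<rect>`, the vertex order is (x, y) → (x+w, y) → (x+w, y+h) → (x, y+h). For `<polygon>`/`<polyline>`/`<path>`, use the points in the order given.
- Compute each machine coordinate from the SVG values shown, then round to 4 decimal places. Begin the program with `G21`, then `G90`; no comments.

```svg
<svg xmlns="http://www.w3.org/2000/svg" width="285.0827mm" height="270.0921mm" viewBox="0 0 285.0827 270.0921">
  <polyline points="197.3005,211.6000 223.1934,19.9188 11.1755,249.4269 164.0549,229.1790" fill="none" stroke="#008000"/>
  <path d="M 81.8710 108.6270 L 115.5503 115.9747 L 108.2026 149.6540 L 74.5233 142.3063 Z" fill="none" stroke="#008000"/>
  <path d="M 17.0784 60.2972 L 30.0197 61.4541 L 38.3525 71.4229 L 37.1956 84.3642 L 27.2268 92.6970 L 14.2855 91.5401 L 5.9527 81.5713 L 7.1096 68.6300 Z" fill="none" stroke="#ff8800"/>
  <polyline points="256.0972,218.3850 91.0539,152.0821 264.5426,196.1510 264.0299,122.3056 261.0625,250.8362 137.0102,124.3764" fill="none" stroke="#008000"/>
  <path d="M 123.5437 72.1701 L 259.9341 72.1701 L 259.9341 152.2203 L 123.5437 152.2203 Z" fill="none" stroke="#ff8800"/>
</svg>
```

Since the viewBox matches the mm dimensions, user units are millimetres directly. The only transform is the Y-flip y_m = 270.0921 − y_svg.

Shape 1 is a open polyline drawn with `<polyline>`. Its stroke #008000 means engrave at S157, F2984. After flipping Y the toolpath is (197.3005,58.4921) → (223.1934,250.1733) → (11.1755,20.6652) → (164.0549,40.9131).

Shape 2 is a regular polygon drawn with `<path>`. Its stroke #008000 means engrave at S157, F2984. After flipping Y the toolpath is (81.8710,161.4651) → (115.5503,154.1174) → (108.2026,120.4381) → (74.5233,127.7858) → (81.8710,161.4651), returning to the start.

Shape 3 is a regular polygon drawn with `<path>`. Its stroke #ff8800 means score at S625, F2088. After flipping Y the toolpath is (17.0784,209.7949) → (30.0197,208.6380) → (38.3525,198.6692) → (37.1956,185.7279) → (27.2268,177.3951) → (14.2855,178.5520) → (5.9527,188.5208) → (7.1096,201.4621) → (17.0784,209.7949), returning to the start.

Shape 4 is a open polyline drawn with `<polyline>`. Its stroke #008000 means engrave at S157, F2984. After flipping Y the toolpath is (256.0972,51.7071) → (91.0539,118.0100) → (264.5426,73.9411) → (264.0299,147.7865) → (261.0625,19.2559) → (137.0102,145.7157).

Shape 5 is a rectangle drawn with `<path>`. Its stroke #ff8800 means score at S625, F2088. After flipping Y the toolpath is (123.5437,197.9220) → (259.9341,197.9220) → (259.9341,117.8718) → (123.5437,117.8718) → (123.5437,197.9220), returning to the start.

G21
G90
G0 X197.3005 Y58.4921
M4 S157
G1 X223.1934 Y250.1733 F2984
G1 X11.1755 Y20.6652
G1 X164.0549 Y40.9131
M5
G0 X81.8710 Y161.4651
M4 S157
G1 X115.5503 Y154.1174 F2984
G1 X108.2026 Y120.4381
G1 X74.5233 Y127.7858
G1 X81.8710 Y161.4651
M5
G0 X17.0784 Y209.7949
M4 S625
G1 X30.0197 Y208.6380 F2088
G1 X38.3525 Y198.6692
G1 X37.1956 Y185.7279
G1 X27.2268 Y177.3951
G1 X14.2855 Y178.5520
G1 X5.9527 Y188.5208
G1 X7.1096 Y201.4621
G1 X17.0784 Y209.7949
M5
G0 X256.0972 Y51.7071
M4 S157
G1 X91.0539 Y118.0100 F2984
G1 X264.5426 Y73.9411
G1 X264.0299 Y147.7865
G1 X261.0625 Y19.2559
G1 X137.0102 Y145.7157
M5
G0 X123.5437 Y197.9220
M4 S625
G1 X259.9341 Y197.9220 F2088
G1 X259.9341 Y117.8718
G1 X123.5437 Y117.8718
G1 X123.5437 Y197.9220
M5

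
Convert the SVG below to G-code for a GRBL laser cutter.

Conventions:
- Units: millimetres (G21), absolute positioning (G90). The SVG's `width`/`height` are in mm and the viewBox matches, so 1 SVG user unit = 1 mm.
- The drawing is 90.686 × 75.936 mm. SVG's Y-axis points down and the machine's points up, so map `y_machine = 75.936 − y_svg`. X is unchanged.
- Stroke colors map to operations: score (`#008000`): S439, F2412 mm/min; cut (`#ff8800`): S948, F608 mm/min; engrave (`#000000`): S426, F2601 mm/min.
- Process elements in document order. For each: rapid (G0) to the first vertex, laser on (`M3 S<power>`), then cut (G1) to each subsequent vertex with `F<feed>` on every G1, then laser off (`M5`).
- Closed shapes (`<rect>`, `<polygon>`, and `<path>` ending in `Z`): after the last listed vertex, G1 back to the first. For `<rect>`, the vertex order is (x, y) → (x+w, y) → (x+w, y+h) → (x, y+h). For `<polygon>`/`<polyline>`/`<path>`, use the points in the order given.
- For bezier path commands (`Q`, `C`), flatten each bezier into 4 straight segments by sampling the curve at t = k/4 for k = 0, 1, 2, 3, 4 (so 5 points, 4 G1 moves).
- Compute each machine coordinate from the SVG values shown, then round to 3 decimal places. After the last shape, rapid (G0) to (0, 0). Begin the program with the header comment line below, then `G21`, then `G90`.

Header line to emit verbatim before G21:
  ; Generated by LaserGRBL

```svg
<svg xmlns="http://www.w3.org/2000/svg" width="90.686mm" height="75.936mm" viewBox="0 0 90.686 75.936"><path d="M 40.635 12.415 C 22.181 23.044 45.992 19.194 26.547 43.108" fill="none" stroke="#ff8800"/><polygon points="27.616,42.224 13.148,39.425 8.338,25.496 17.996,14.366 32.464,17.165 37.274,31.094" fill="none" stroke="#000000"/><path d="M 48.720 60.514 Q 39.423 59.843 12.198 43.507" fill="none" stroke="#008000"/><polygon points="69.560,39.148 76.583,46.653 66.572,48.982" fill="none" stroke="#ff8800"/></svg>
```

; Generated by LaserGRBL
G21
G90
G0 X40.635 Y63.521
M3 S948
G1 X33.383 Y57.604 F608
G1 X33.963 Y53.156 F608
G1 X34.357 Y46.218 F608
G1 X26.547 Y32.828 F608
M5
G0 X27.616 Y33.712
M3 S426
G1 X13.148 Y36.511 F2601
G1 X8.338 Y50.440 F2601
G1 X17.996 Y61.570 F2601
G1 X32.464 Y58.771 F2601
G1 X37.274 Y44.842 F2601
G1 X27.616 Y33.712 F2601
M5
G0 X48.720 Y15.422
M3 S439
G1 X42.951 Y16.737 F2412
G1 X34.941 Y20.009 F2412
G1 X24.690 Y25.240 F2412
G1 X12.198 Y32.429 F2412
M5
G0 X69.560 Y36.788
M3 S948
G1 X76.583 Y29.283 F608
G1 X66.572 Y26.954 F608
G1 X69.560 Y36.788 F608
M5
G0 X0.000 Y0.000

viewBox `0 0 90.686 75.936` with mm width/height → 1 unit = 1 mm. Flip: y_m = 75.936 − y_svg.

**Shape 1** — `<path>` cubic bezier, stroke `#ff8800` → cut (S948, F608). Control points (SVG): P0=(40.635,12.415), P1=(22.181,23.044), P2=(45.992,19.194), P3=(26.547,43.108); sampled at t=k/4. Machine vertices: (40.635,63.521) → (33.383,57.604) → (33.963,53.156) → (34.357,46.218) → (26.547,32.828). Open path.

**Shape 2** — `<polygon>` regular polygon, stroke `#000000` → engrave (S426, F2601). Machine vertices: (27.616,33.712) → (13.148,36.511) → (8.338,50.440) → (17.996,61.570) → (32.464,58.771) → (37.274,44.842) → (27.616,33.712). Closed: final G1 returns to the first vertex.

**Shape 3** — `<path>` quadratic bezier, stroke `#008000` → score (S439, F2412). Control points (SVG): P0=(48.720,60.514), P1=(39.423,59.843), P2=(12.198,43.507); sampled at t=k/4. Machine vertices: (48.720,15.422) → (42.951,16.737) → (34.941,20.009) → (24.690,25.240) → (12.198,32.429). Open path.

**Shape 4** — `<polygon>` regular polygon, stroke `#ff8800` → cut (S948, F608). Machine vertices: (69.560,36.788) → (76.583,29.283) → (66.572,26.954) → (69.560,36.788). Closed: final G1 returns to the first vertex.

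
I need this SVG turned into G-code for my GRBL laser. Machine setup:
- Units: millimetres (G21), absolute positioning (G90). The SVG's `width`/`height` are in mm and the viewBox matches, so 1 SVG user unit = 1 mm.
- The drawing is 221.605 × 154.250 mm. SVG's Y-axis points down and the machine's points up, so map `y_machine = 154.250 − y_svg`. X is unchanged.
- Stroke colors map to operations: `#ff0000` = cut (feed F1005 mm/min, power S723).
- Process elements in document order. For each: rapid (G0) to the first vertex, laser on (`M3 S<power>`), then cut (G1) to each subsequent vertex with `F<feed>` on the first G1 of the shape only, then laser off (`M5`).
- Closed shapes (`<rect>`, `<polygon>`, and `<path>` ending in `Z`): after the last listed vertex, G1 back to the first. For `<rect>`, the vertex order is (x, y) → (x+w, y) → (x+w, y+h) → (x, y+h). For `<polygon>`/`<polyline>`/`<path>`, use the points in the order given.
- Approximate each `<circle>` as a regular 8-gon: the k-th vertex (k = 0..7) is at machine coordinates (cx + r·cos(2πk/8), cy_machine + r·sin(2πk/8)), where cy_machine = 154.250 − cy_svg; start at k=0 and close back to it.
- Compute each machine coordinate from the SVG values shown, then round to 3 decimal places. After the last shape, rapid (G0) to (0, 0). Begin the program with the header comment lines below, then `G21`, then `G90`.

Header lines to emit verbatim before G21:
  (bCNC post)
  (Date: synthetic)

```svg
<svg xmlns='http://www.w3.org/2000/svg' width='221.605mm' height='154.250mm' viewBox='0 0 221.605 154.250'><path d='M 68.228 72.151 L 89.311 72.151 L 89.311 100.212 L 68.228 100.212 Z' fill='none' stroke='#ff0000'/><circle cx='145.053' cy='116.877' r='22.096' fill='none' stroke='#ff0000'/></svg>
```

viewBox `0 0 221.605 154.250` with mm width/height → 1 unit = 1 mm. Flip: y_m = 154.250 − y_svg.

**Shape 1** — `<path>` rectangle, stroke `#ff0000` → cut (S723, F1005). Machine vertices: (68.228,82.099) → (89.311,82.099) → (89.311,54.038) → (68.228,54.038) → (68.228,82.099). Closed: final G1 returns to the first vertex.

**Shape 2** — `<circle>` circle, stroke `#ff0000` → cut (S723, F1005). Machine vertices: (167.149,37.373) → (160.677,52.997) → (145.053,59.469) → (129.429,52.997) → (122.957,37.373) → (129.429,21.749) → (145.053,15.277) → (160.677,21.749) → (167.149,37.373). Closed: final G1 returns to the first vertex.

(bCNC post)
(Date: synthetic)
G21
G90
G0 X68.228 Y82.099
M3 S723
G1 X89.311 Y82.099 F1005
G1 X89.311 Y54.038
G1 X68.228 Y54.038
G1 X68.228 Y82.099
M5
G0 X167.149 Y37.373
M3 S723
G1 X160.677 Y52.997 F1005
G1 X145.053 Y59.469
G1 X129.429 Y52.997
G1 X122.957 Y37.373
G1 X129.429 Y21.749
G1 X145.053 Y15.277
G1 X160.677 Y21.749
G1 X167.149 Y37.373
M5
G0 X0.000 Y0.000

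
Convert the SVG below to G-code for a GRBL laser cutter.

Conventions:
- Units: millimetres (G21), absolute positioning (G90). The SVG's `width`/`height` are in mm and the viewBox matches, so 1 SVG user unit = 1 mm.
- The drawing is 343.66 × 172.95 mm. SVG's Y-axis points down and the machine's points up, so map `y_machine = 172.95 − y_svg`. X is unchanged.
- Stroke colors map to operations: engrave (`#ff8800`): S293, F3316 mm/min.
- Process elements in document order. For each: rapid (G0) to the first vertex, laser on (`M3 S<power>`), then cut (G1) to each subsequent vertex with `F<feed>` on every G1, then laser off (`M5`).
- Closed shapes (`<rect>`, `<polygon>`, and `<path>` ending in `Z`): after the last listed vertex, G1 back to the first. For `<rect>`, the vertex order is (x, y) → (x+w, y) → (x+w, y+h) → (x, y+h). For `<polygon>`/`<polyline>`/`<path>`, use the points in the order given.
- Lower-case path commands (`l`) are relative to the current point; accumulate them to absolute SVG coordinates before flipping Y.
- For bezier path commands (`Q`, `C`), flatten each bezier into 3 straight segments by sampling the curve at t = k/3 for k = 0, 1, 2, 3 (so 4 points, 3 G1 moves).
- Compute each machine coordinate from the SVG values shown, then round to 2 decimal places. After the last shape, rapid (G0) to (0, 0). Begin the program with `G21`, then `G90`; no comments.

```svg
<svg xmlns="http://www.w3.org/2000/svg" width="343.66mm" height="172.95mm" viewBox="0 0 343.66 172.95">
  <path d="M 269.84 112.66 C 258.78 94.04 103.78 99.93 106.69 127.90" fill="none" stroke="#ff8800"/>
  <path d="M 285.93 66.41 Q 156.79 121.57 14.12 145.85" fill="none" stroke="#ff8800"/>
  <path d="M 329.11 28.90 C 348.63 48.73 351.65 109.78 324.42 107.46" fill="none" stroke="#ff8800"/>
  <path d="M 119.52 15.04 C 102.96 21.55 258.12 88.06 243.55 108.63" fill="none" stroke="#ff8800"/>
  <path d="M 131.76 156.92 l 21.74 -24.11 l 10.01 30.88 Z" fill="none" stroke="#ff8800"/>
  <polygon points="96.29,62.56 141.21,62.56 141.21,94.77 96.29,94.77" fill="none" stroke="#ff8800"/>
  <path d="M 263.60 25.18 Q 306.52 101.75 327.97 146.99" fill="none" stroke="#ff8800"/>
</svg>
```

G21
G90
G0 X269.84 Y60.29
M3 S293
G1 X221.98 Y70.83 F3316
G1 X145.24 Y65.57 F3316
G1 X106.69 Y45.05 F3316
M5
G0 X285.93 Y106.54
M3 S293
G1 X198.33 Y73.20 F3316
G1 X107.73 Y46.72 F3316
G1 X14.12 Y27.10 F3316
M5
G0 X329.11 Y144.05
M3 S293
G1 X342.62 Y114.35 F3316
G1 X342.08 Y80.42 F3316
G1 X324.42 Y65.49 F3316
M5
G0 X119.52 Y157.91
M3 S293
G1 X147.55 Y135.32 F3316
G1 X214.19 Y96.28 F3316
G1 X243.55 Y64.32 F3316
M5
G0 X131.76 Y16.03
M3 S293
G1 X153.50 Y40.14 F3316
G1 X163.51 Y9.26 F3316
G1 X131.76 Y16.03 F3316
M5
G0 X96.29 Y110.39
M3 S293
G1 X141.21 Y110.39 F3316
G1 X141.21 Y78.18 F3316
G1 X96.29 Y78.18 F3316
G1 X96.29 Y110.39 F3316
M5
G0 X263.60 Y147.77
M3 S293
G1 X289.83 Y100.20 F3316
G1 X311.28 Y59.60 F3316
G1 X327.97 Y25.96 F3316
M5
G0 X0.00 Y0.00

Since the viewBox matches the mm dimensions, user units are millimetres directly. The only transform is the Y-flip y_m = 172.95 − y_svg.

Shape 1 is a cubic bezier drawn with `<path>`. Its stroke #ff8800 means engrave at S293, F3316. After flipping Y the toolpath is (269.84,60.29) → (221.98,70.83) → (145.24,65.57) → (106.69,45.05).

Shape 2 is a quadratic bezier drawn with `<path>`. Its stroke #ff8800 means engrave at S293, F3316. After flipping Y the toolpath is (285.93,106.54) → (198.33,73.20) → (107.73,46.72) → (14.12,27.10).

Shape 3 is a cubic bezier drawn with `<path>`. Its stroke #ff8800 means engrave at S293, F3316. After flipping Y the toolpath is (329.11,144.05) → (342.62,114.35) → (342.08,80.42) → (324.42,65.49).

Shape 4 is a cubic bezier drawn with `<path>`. Its stroke #ff8800 means engrave at S293, F3316. After flipping Y the toolpath is (119.52,157.91) → (147.55,135.32) → (214.19,96.28) → (243.55,64.32).

Shape 5 is a regular polygon drawn with `<path>`. Its stroke #ff8800 means engrave at S293, F3316. After flipping Y the toolpath is (131.76,16.03) → (153.50,40.14) → (163.51,9.26) → (131.76,16.03), returning to the start.

Shape 6 is a rectangle drawn with `<polygon>`. Its stroke #ff8800 means engrave at S293, F3316. After flipping Y the toolpath is (96.29,110.39) → (141.21,110.39) → (141.21,78.18) → (96.29,78.18) → (96.29,110.39), returning to the start.

Shape 7 is a quadratic bezier drawn with `<path>`. Its stroke #ff8800 means engrave at S293, F3316. After flipping Y the toolpath is (263.60,147.77) → (289.83,100.20) → (311.28,59.60) → (327.97,25.96).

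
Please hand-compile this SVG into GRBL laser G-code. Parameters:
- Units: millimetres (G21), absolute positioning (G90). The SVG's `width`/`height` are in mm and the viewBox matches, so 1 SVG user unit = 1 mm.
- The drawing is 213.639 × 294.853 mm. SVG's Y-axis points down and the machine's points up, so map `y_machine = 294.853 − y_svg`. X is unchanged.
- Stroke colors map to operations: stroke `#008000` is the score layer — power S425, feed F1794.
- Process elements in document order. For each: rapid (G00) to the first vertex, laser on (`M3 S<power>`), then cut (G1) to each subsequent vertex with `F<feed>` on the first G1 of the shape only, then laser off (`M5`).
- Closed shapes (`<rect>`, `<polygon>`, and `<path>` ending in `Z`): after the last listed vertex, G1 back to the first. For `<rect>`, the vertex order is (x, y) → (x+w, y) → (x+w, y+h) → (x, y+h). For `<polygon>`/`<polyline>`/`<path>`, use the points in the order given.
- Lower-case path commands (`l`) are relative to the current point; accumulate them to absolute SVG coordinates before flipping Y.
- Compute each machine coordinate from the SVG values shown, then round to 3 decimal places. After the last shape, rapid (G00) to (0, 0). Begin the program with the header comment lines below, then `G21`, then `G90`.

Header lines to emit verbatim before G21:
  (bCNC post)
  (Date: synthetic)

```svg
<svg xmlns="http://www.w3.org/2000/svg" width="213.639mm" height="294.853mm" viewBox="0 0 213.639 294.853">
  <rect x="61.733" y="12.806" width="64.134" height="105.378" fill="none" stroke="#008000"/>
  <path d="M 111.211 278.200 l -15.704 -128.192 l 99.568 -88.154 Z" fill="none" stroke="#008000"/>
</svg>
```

(bCNC post)
(Date: synthetic)
G21
G90
G00 X61.733 Y282.047
M3 S425
G1 X125.867 Y282.047 F1794
G1 X125.867 Y176.669
G1 X61.733 Y176.669
G1 X61.733 Y282.047
M5
G00 X111.211 Y16.653
M3 S425
G1 X95.507 Y144.845 F1794
G1 X195.075 Y232.999
G1 X111.211 Y16.653
M5
G00 X0.000 Y0.000

1 u = 1 mm; y_m = 294.853 − y.

[1] `<rect>` rectangle, #008000→score S425 F1794: (61.733,282.047) → (125.867,282.047) → (125.867,176.669) → (61.733,176.669) → (61.733,282.047) (closed)

[2] `<path>` closed polygon, #008000→score S425 F1794: (111.211,16.653) → (95.507,144.845) → (195.075,232.999) → (111.211,16.653) (closed)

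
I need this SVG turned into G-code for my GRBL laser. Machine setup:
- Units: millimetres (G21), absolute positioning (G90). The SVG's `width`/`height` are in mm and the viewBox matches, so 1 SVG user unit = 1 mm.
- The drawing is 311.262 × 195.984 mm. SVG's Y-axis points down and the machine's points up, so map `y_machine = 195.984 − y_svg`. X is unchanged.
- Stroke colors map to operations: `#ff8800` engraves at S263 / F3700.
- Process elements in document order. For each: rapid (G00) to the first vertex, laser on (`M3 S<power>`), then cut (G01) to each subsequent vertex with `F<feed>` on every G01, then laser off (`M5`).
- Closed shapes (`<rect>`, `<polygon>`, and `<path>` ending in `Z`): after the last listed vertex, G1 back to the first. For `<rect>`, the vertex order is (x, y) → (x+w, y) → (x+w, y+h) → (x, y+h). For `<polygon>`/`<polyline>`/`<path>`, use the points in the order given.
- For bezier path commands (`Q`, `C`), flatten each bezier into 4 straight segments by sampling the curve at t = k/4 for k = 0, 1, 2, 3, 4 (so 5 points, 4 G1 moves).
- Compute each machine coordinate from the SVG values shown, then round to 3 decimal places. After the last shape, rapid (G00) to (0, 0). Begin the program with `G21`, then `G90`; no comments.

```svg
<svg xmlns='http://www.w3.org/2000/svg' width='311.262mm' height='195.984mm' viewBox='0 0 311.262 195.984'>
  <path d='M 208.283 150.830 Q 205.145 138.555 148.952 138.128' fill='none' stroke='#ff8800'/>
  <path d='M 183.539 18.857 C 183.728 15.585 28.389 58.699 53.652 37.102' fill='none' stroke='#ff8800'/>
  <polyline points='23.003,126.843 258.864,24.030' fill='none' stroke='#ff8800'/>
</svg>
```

1 u = 1 mm; y_m = 195.984 − y.

[1] `<path>` quadratic bezier, #ff8800→engrave S263 F3700: (208.283,45.154) → (203.398,50.551) → (191.881,54.467) → (173.733,56.902) → (148.952,57.856)

[2] `<path>` cubic bezier, #ff8800→engrave S263 F3700: (183.539,177.127) → (159.771,172.620) → (109.193,161.133) → (63.316,153.082) → (53.652,158.882)

[3] `<polyline>` line segment, #ff8800→engrave S263 F3700: (23.003,69.141) → (258.864,171.954)

G21
G90
G00 X208.283 Y45.154
M3 S263
G01 X203.398 Y50.551 F3700
G01 X191.881 Y54.467 F3700
G01 X173.733 Y56.902 F3700
G01 X148.952 Y57.856 F3700
M5
G00 X183.539 Y177.127
M3 S263
G01 X159.771 Y172.620 F3700
G01 X109.193 Y161.133 F3700
G01 X63.316 Y153.082 F3700
G01 X53.652 Y158.882 F3700
M5
G00 X23.003 Y69.141
M3 S263
G01 X258.864 Y171.954 F3700
M5
G00 X0.000 Y0.000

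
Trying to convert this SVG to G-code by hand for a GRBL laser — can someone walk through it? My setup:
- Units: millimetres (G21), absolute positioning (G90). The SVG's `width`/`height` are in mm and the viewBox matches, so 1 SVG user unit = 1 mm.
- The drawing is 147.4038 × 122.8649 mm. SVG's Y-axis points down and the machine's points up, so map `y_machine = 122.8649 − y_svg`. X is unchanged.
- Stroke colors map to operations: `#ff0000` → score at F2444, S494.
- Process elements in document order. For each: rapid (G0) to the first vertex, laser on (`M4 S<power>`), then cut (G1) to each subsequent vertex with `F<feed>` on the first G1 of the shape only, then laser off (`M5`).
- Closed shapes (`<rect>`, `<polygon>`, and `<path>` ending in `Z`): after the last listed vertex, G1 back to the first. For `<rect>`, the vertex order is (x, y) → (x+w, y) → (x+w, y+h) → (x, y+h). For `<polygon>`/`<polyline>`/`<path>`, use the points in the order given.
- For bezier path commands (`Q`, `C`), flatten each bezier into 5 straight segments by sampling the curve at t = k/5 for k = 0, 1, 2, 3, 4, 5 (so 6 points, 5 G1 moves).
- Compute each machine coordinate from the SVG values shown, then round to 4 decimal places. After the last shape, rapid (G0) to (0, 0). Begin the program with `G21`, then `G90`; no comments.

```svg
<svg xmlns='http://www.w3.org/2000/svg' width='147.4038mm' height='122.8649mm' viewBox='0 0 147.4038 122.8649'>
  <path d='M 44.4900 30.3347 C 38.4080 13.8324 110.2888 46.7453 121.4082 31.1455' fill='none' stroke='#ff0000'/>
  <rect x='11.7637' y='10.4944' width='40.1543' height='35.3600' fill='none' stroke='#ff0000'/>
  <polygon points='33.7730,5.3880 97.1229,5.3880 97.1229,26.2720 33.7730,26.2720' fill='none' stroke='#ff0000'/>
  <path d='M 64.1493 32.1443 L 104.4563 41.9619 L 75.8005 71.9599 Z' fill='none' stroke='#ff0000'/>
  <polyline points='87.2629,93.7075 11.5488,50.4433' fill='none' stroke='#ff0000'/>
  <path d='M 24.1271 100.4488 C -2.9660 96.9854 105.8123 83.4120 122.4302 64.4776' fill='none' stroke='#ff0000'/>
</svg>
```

viewBox `0 0 147.4038 122.8649` with mm width/height → 1 unit = 1 mm. Flip: y_m = 122.8649 − y_svg.

**Shape 1** — `<path>` cubic bezier, stroke `#ff0000` → score (S494, F2444). Control points (SVG): P0=(44.4900,30.3347), P1=(38.4080,13.8324), P2=(110.2888,46.7453), P3=(121.4082,31.1455); sampled at t=k/5. Machine vertices: (44.4900,92.5302) → (49.0865,97.2852) → (65.7354,94.8810) → (87.7778,90.0184) → (108.5550,87.3976) → (121.4082,91.7194). Open path.

**Shape 2** — `<rect>` rectangle, stroke `#ff0000` → score (S494, F2444). Machine vertices: (11.7637,112.3705) → (51.9180,112.3705) → (51.9180,77.0105) → (11.7637,77.0105) → (11.7637,112.3705). Closed: final G1 returns to the first vertex.

**Shape 3** — `<polygon>` rectangle, stroke `#ff0000` → score (S494, F2444). Machine vertices: (33.7730,117.4769) → (97.1229,117.4769) → (97.1229,96.5929) → (33.7730,96.5929) → (33.7730,117.4769). Closed: final G1 returns to the first vertex.

**Shape 4** — `<path>` regular polygon, stroke `#ff0000` → score (S494, F2444). Machine vertices: (64.1493,90.7206) → (104.4563,80.9030) → (75.8005,50.9050) → (64.1493,90.7206). Closed: final G1 returns to the first vertex.

**Shape 5** — `<polyline>` line segment, stroke `#ff0000` → score (S494, F2444). Machine vertices: (87.2629,29.1574) → (11.5488,72.4216). Open path.

**Shape 6** — `<path>` cubic bezier, stroke `#ff0000` → score (S494, F2444). Control points (SVG): P0=(24.1271,100.4488), P1=(-2.9660,96.9854), P2=(105.8123,83.4120), P3=(122.4302,64.4776); sampled at t=k/5. Machine vertices: (24.1271,22.4161) → (22.3516,25.6693) → (42.2396,31.1210) → (72.8458,38.5432) → (103.2245,47.7080) → (122.4302,58.3873). Open path.

G21
G90
G0 X44.4900 Y92.5302
M4 S494
G1 X49.0865 Y97.2852 F2444
G1 X65.7354 Y94.8810
G1 X87.7778 Y90.0184
G1 X108.5550 Y87.3976
G1 X121.4082 Y91.7194
M5
G0 X11.7637 Y112.3705
M4 S494
G1 X51.9180 Y112.3705 F2444
G1 X51.9180 Y77.0105
G1 X11.7637 Y77.0105
G1 X11.7637 Y112.3705
M5
G0 X33.7730 Y117.4769
M4 S494
G1 X97.1229 Y117.4769 F2444
G1 X97.1229 Y96.5929
G1 X33.7730 Y96.5929
G1 X33.7730 Y117.4769
M5
G0 X64.1493 Y90.7206
M4 S494
G1 X104.4563 Y80.9030 F2444
G1 X75.8005 Y50.9050
G1 X64.1493 Y90.7206
M5
G0 X87.2629 Y29.1574
M4 S494
G1 X11.5488 Y72.4216 F2444
M5
G0 X24.1271 Y22.4161
M4 S494
G1 X22.3516 Y25.6693 F2444
G1 X42.2396 Y31.1210
G1 X72.8458 Y38.5432
G1 X103.2245 Y47.7080
G1 X122.4302 Y58.3873
M5
G0 X0.0000 Y0.0000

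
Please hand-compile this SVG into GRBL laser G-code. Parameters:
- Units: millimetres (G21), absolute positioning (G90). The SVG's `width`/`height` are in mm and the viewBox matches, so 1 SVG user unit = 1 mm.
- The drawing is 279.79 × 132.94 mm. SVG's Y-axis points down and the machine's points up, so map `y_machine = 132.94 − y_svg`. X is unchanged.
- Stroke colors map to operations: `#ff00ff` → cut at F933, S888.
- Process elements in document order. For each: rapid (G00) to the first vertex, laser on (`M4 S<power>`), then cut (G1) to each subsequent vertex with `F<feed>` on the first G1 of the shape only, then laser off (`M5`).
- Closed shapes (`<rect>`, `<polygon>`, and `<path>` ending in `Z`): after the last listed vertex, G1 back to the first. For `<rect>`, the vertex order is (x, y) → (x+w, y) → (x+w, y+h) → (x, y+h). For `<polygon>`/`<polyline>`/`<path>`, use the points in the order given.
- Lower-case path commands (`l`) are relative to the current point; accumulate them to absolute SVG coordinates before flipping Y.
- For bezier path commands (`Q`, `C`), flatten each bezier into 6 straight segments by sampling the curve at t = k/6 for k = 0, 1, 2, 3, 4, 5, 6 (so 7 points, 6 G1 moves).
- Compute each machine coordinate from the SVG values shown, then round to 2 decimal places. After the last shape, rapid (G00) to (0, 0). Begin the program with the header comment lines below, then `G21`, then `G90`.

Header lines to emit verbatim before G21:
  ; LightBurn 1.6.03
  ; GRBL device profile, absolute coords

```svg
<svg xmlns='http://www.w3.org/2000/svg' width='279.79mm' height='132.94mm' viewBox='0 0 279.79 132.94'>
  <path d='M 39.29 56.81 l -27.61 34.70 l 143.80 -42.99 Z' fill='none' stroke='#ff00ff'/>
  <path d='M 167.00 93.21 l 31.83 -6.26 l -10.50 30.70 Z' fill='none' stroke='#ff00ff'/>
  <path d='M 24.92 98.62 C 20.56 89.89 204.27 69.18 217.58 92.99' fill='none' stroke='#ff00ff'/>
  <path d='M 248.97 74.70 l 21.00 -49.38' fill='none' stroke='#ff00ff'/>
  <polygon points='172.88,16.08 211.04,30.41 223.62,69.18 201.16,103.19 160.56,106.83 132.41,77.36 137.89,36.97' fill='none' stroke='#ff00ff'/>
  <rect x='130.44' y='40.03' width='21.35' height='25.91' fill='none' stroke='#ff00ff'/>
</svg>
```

viewBox `0 0 279.79 132.94` with mm width/height → 1 unit = 1 mm. Flip: y_m = 132.94 − y_svg.

**Shape 1** — `<path>` closed polygon, stroke `#ff00ff` → cut (S888, F933). Machine vertices: (39.29,76.13) → (11.68,41.43) → (155.48,84.42) → (39.29,76.13). Closed: final G1 returns to the first vertex.

**Shape 2** — `<path>` regular polygon, stroke `#ff00ff` → cut (S888, F933). Machine vertices: (167.00,39.73) → (198.83,45.99) → (188.33,15.29) → (167.00,39.73). Closed: final G1 returns to the first vertex.

**Shape 3** — `<path>` cubic bezier, stroke `#ff00ff` → cut (S888, F933). Control points (SVG): P0=(24.92,98.62), P1=(20.56,89.89), P2=(204.27,69.18), P3=(217.58,92.99); sampled at t=k/6. Machine vertices: (24.92,34.32) → (36.75,39.42) → (69.97,44.95) → (114.62,49.34) → (160.75,51.01) → (198.38,48.41) → (217.58,39.95). Open path.

**Shape 4** — `<path>` line segment, stroke `#ff00ff` → cut (S888, F933). Machine vertices: (248.97,58.24) → (269.97,107.62). Open path.

**Shape 5** — `<polygon>` regular polygon, stroke `#ff00ff` → cut (S888, F933). Machine vertices: (172.88,116.86) → (211.04,102.53) → (223.62,63.76) → (201.16,29.75) → (160.56,26.11) → (132.41,55.58) → (137.89,95.97) → (172.88,116.86). Closed: final G1 returns to the first vertex.

**Shape 6** — `<rect>` rectangle, stroke `#ff00ff` → cut (S888, F933). Machine vertices: (130.44,92.91) → (151.79,92.91) → (151.79,67.00) → (130.44,67.00) → (130.44,92.91). Closed: final G1 returns to the first vertex.

; LightBurn 1.6.03
; GRBL device profile, absolute coords
G21
G90
G00 X39.29 Y76.13
M4 S888
G1 X11.68 Y41.43 F933
G1 X155.48 Y84.42
G1 X39.29 Y76.13
M5
G00 X167.00 Y39.73
M4 S888
G1 X198.83 Y45.99 F933
G1 X188.33 Y15.29
G1 X167.00 Y39.73
M5
G00 X24.92 Y34.32
M4 S888
G1 X36.75 Y39.42 F933
G1 X69.97 Y44.95
G1 X114.62 Y49.34
G1 X160.75 Y51.01
G1 X198.38 Y48.41
G1 X217.58 Y39.95
M5
G00 X248.97 Y58.24
M4 S888
G1 X269.97 Y107.62 F933
M5
G00 X172.88 Y116.86
M4 S888
G1 X211.04 Y102.53 F933
G1 X223.62 Y63.76
G1 X201.16 Y29.75
G1 X160.56 Y26.11
G1 X132.41 Y55.58
G1 X137.89 Y95.97
G1 X172.88 Y116.86
M5
G00 X130.44 Y92.91
M4 S888
G1 X151.79 Y92.91 F933
G1 X151.79 Y67.00
G1 X130.44 Y67.00
G1 X130.44 Y92.91
M5
G00 X0.00 Y0.00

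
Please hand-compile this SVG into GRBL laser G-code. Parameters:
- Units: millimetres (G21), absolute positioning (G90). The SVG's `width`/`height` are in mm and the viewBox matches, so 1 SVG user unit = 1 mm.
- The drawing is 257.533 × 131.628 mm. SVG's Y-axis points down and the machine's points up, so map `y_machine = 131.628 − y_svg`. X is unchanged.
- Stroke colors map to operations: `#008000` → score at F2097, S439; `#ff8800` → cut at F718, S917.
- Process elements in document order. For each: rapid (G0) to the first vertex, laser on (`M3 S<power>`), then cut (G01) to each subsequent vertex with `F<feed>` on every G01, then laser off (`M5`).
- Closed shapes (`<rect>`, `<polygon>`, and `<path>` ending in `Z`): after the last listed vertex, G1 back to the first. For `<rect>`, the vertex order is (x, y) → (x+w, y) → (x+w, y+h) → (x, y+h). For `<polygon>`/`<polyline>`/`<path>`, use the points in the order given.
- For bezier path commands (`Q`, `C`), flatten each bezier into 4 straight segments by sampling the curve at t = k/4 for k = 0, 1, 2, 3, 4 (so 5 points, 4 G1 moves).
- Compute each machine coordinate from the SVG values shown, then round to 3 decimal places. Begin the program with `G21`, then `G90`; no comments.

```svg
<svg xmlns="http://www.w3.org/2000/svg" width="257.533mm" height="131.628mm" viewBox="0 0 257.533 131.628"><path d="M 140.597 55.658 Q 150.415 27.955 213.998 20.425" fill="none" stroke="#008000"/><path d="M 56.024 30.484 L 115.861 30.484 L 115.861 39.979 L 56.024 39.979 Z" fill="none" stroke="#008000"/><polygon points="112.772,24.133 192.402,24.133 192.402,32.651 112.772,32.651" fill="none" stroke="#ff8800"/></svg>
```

G21
G90
G0 X140.597 Y75.970
M3 S439
G01 X148.866 Y88.561 F2097
G01 X163.856 Y98.630 F2097
G01 X185.567 Y106.177 F2097
G01 X213.998 Y111.203 F2097
M5
G0 X56.024 Y101.144
M3 S439
G01 X115.861 Y101.144 F2097
G01 X115.861 Y91.649 F2097
G01 X56.024 Y91.649 F2097
G01 X56.024 Y101.144 F2097
M5
G0 X112.772 Y107.495
M3 S917
G01 X192.402 Y107.495 F718
G01 X192.402 Y98.977 F718
G01 X112.772 Y98.977 F718
G01 X112.772 Y107.495 F718
M5

viewBox `0 0 257.533 131.628` with mm width/height → 1 unit = 1 mm. Flip: y_m = 131.628 − y_svg.

**Shape 1** — `<path>` quadratic bezier, stroke `#008000` → score (S439, F2097). Control points (SVG): P0=(140.597,55.658), P1=(150.415,27.955), P2=(213.998,20.425); sampled at t=k/4. Machine vertices: (140.597,75.970) → (148.866,88.561) → (163.856,98.630) → (185.567,106.177) → (213.998,111.203). Open path.

**Shape 2** — `<path>` rectangle, stroke `#008000` → score (S439, F2097). Machine vertices: (56.024,101.144) → (115.861,101.144) → (115.861,91.649) → (56.024,91.649) → (56.024,101.144). Closed: final G1 returns to the first vertex.

**Shape 3** — `<polygon>` rectangle, stroke `#ff8800` → cut (S917, F718). Machine vertices: (112.772,107.495) → (192.402,107.495) → (192.402,98.977) → (112.772,98.977) → (112.772,107.495). Closed: final G1 returns to the first vertex.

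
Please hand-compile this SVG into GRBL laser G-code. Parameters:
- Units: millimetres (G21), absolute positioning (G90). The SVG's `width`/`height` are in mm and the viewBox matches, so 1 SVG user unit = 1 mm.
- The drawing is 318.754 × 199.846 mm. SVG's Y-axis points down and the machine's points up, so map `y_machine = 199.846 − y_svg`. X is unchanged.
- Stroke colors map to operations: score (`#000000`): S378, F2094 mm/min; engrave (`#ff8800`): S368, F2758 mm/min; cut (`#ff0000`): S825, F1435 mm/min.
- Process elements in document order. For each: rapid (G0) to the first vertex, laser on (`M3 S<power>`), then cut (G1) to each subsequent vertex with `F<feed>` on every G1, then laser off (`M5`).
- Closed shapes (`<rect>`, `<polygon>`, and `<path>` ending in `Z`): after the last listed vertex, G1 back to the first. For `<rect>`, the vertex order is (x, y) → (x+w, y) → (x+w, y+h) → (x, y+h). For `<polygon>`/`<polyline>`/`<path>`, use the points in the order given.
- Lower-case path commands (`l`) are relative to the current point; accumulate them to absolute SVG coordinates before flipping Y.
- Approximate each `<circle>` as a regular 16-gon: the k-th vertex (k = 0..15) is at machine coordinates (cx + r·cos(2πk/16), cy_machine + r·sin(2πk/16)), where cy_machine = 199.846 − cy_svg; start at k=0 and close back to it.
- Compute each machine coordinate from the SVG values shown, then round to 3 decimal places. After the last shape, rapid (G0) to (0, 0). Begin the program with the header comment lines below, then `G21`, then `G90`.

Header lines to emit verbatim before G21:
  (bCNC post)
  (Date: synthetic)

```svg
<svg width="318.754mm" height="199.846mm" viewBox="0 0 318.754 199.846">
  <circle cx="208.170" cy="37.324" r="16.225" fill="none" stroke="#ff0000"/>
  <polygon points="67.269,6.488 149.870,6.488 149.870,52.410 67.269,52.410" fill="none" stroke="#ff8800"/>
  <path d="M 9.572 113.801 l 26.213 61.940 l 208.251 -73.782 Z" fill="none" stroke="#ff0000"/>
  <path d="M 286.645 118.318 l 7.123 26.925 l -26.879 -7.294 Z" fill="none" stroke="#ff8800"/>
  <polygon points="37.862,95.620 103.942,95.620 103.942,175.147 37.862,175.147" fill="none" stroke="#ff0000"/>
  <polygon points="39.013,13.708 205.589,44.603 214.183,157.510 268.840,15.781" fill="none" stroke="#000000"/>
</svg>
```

(bCNC post)
(Date: synthetic)
G21
G90
G0 X224.395 Y162.522
M3 S825
G1 X223.160 Y168.731 F1435
G1 X219.643 Y173.995 F1435
G1 X214.379 Y177.512 F1435
G1 X208.170 Y178.747 F1435
G1 X201.961 Y177.512 F1435
G1 X196.697 Y173.995 F1435
G1 X193.180 Y168.731 F1435
G1 X191.945 Y162.522 F1435
G1 X193.180 Y156.313 F1435
G1 X196.697 Y151.049 F1435
G1 X201.961 Y147.532 F1435
G1 X208.170 Y146.297 F1435
G1 X214.379 Y147.532 F1435
G1 X219.643 Y151.049 F1435
G1 X223.160 Y156.313 F1435
G1 X224.395 Y162.522 F1435
M5
G0 X67.269 Y193.358
M3 S368
G1 X149.870 Y193.358 F2758
G1 X149.870 Y147.436 F2758
G1 X67.269 Y147.436 F2758
G1 X67.269 Y193.358 F2758
M5
G0 X9.572 Y86.045
M3 S825
G1 X35.785 Y24.105 F1435
G1 X244.036 Y97.887 F1435
G1 X9.572 Y86.045 F1435
M5
G0 X286.645 Y81.528
M3 S368
G1 X293.768 Y54.603 F2758
G1 X266.889 Y61.897 F2758
G1 X286.645 Y81.528 F2758
M5
G0 X37.862 Y104.226
M3 S825
G1 X103.942 Y104.226 F1435
G1 X103.942 Y24.699 F1435
G1 X37.862 Y24.699 F1435
G1 X37.862 Y104.226 F1435
M5
G0 X39.013 Y186.138
M3 S378
G1 X205.589 Y155.243 F2094
G1 X214.183 Y42.336 F2094
G1 X268.840 Y184.065 F2094
G1 X39.013 Y186.138 F2094
M5
G0 X0.000 Y0.000

Since the viewBox matches the mm dimensions, user units are millimetres directly. The only transform is the Y-flip y_m = 199.846 − y_svg.

Shape 1 is a circle drawn with `<circle>`. Its stroke #ff0000 means cut at S825, F1435. After flipping Y the toolpath is (224.395,162.522) → (223.160,168.731) → (219.643,173.995) → (214.379,177.512) → (208.170,178.747) → (201.961,177.512) → (196.697,173.995) → (193.180,168.731) → (191.945,162.522) → (193.180,156.313) → (196.697,151.049) → (201.961,147.532) → (208.170,146.297) → (214.379,147.532) → (219.643,151.049) → (223.160,156.313) → (224.395,162.522), returning to the start.

Shape 2 is a rectangle drawn with `<polygon>`. Its stroke #ff8800 means engrave at S368, F2758. After flipping Y the toolpath is (67.269,193.358) → (149.870,193.358) → (149.870,147.436) → (67.269,147.436) → (67.269,193.358), returning to the start.

Shape 3 is a closed polygon drawn with `<path>`. Its stroke #ff0000 means cut at S825, F1435. After flipping Y the toolpath is (9.572,86.045) → (35.785,24.105) → (244.036,97.887) → (9.572,86.045), returning to the start.

Shape 4 is a regular polygon drawn with `<path>`. Its stroke #ff8800 means engrave at S368, F2758. After flipping Y the toolpath is (286.645,81.528) → (293.768,54.603) → (266.889,61.897) → (286.645,81.528), returning to the start.

Shape 5 is a rectangle drawn with `<polygon>`. Its stroke #ff0000 means cut at S825, F1435. After flipping Y the toolpath is (37.862,104.226) → (103.942,104.226) → (103.942,24.699) → (37.862,24.699) → (37.862,104.226), returning to the start.

Shape 6 is a closed polygon drawn with `<polygon>`. Its stroke #000000 means score at S378, F2094. After flipping Y the toolpath is (39.013,186.138) → (205.589,155.243) → (214.183,42.336) → (268.840,184.065) → (39.013,186.138), returning to the start.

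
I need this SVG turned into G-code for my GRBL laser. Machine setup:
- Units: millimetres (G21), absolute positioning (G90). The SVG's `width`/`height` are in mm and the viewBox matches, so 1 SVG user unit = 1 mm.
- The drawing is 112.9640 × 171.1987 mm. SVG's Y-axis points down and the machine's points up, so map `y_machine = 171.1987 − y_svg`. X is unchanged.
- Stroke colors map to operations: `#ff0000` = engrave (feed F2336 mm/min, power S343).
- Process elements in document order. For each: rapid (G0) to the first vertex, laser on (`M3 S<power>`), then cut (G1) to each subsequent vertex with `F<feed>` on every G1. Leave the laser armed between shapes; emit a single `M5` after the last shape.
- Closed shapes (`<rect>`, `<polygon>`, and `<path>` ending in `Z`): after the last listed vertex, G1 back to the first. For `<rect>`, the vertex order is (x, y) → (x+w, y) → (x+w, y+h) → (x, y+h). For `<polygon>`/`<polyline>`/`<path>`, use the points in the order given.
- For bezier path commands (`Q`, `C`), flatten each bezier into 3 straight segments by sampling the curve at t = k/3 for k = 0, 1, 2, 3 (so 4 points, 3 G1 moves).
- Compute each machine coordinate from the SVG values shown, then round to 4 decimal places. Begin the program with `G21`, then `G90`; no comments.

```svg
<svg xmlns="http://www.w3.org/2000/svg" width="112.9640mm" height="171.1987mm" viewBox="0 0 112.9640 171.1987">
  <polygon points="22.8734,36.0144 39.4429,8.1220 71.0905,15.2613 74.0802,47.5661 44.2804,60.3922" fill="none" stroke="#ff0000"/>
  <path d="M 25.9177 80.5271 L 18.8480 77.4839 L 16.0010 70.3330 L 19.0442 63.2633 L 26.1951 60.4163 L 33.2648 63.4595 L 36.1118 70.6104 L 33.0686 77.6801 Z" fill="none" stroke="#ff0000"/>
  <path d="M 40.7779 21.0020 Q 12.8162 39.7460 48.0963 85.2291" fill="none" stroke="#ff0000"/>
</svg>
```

G21
G90
G0 X22.8734 Y135.1843
M3 S343
G1 X39.4429 Y163.0767 F2336
G1 X71.0905 Y155.9374 F2336
G1 X74.0802 Y123.6326 F2336
G1 X44.2804 Y110.8065 F2336
G1 X22.8734 Y135.1843 F2336
G0 X25.9177 Y90.6716
M3 S343
G1 X18.8480 Y93.7148 F2336
G1 X16.0010 Y100.8657 F2336
G1 X19.0442 Y107.9354 F2336
G1 X26.1951 Y110.7824 F2336
G1 X33.2648 Y107.7392 F2336
G1 X36.1118 Y100.5883 F2336
G1 X33.0686 Y93.5186 F2336
G1 X25.9177 Y90.6716 F2336
G0 X40.7779 Y150.1967
M3 S343
G1 X29.1636 Y134.7297 F2336
G1 X31.6031 Y113.3207 F2336
G1 X48.0963 Y85.9696 F2336
M5

Since the viewBox matches the mm dimensions, user units are millimetres directly. The only transform is the Y-flip y_m = 171.1987 − y_svg.

Shape 1 is a regular polygon drawn with `<polygon>`. Its stroke #ff0000 means engrave at S343, F2336. After flipping Y the toolpath is (22.8734,135.1843) → (39.4429,163.0767) → (71.0905,155.9374) → (74.0802,123.6326) → (44.2804,110.8065) → (22.8734,135.1843), returning to the start.

Shape 2 is a regular polygon drawn with `<path>`. Its stroke #ff0000 means engrave at S343, F2336. After flipping Y the toolpath is (25.9177,90.6716) → (18.8480,93.7148) → (16.0010,100.8657) → (19.0442,107.9354) → (26.1951,110.7824) → (33.2648,107.7392) → (36.1118,100.5883) → (33.0686,93.5186) → (25.9177,90.6716), returning to the start.

Shape 3 is a quadratic bezier drawn with `<path>`. Its stroke #ff0000 means engrave at S343, F2336. After flipping Y the toolpath is (40.7779,150.1967) → (29.1636,134.7297) → (31.6031,113.3207) → (48.0963,85.9696).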